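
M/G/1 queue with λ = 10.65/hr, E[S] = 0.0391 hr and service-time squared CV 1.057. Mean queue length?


ρ = λ·E[S] = 10.65·0.0391 = 0.4164
Lq = ρ²(1+C_s²)/(2(1−ρ)) = 0.1734·(1+1.057)/(2·0.5836)
= 0.1734·2.0570/1.1672 = 0.30560

Final: 0.30560


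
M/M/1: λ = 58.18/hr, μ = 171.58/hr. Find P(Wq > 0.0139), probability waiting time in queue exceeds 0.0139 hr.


ρ = 58.18/171.58 = 0.3391
P(Wq > t) = ρ·e^{−(μ−λ)t} = 0.3391·e^{−1.5763}
= 0.3391·0.206747 = 0.070105

Final: 0.070105


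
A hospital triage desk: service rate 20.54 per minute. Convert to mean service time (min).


Mean service time = 1/μ = 1/20.54 minute = 0.04869 minute
In minutes: 0.04869 × 1 = 0.04869 min

Final: 0.04869 min


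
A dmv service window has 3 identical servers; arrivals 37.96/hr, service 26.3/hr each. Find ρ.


ρ = λ/(cμ) = 37.96/(3·26.3) = 37.96/78.90 = 0.4811

Final: 0.4811


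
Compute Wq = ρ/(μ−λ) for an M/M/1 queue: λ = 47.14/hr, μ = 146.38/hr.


ρ = 47.14/146.38 = 0.3220
Wq = ρ/(μ−λ) = 0.3220/(146.38 − 47.14) = 0.3220/99.24 = 0.003245 hr

Final: 0.003245 hr


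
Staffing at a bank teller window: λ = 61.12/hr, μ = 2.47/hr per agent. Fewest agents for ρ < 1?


Stability requires cμ > λ ⇔ c > λ/μ.
λ/μ = 61.12/2.47 = 24.7449
Minimum integer c = ⌊24.7449⌋ + 1 = 25
Check: 25·2.47 = 61.75 > 61.12, while 24·2.47 = 59.28 ≤ 61.12

Final: 25 servers


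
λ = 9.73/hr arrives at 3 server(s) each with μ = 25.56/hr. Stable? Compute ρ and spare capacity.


Total capacity cμ = 3·25.56 = 76.68/hr
ρ = λ/(cμ) = 9.73/76.68 = 0.1269
Stable ⇔ ρ < 1: YES
Spare capacity = cμ − λ = 76.68 − 9.73 = 66.95/hr

Final: ρ = 0.1269; stable; margin = 66.95/hr


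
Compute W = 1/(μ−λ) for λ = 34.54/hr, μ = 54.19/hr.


W = 1/(μ−λ) = 1/(54.19 − 34.54) = 1/19.65 = 0.05089 hr

Final: 0.05089 hr


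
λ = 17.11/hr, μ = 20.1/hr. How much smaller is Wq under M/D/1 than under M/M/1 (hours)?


ρ = 17.11/20.1 = 0.8512
Wq(M/M/1) = ρ/(μ−λ) = 0.8512/2.99 = 0.28470 hr
Wq(M/D/1) = ρ/(2(μ−λ)) = 0.14235 hr
Savings = 0.28470 − 0.14235 = 0.14235 hr

Final: 0.14235 hr


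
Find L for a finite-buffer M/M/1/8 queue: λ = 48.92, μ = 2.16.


ρ = 48.92/2.16 = 22.6481
L = ρ[1 − (K+1)ρ^K + Kρ^(K+1)] / [(1−ρ)(1−ρ^(K+1))]
Numerator: 22.6481·(1 − 9·69224778963.525894 + 8·1567813049488.743896) = 269954180261991.937500
Denominator: (-21.6481)·(-1567813049487.743896) = 33940249163910.605469
L = 269954180261991.937500/33940249163910.605469 = 7.9538

Final: 7.9538


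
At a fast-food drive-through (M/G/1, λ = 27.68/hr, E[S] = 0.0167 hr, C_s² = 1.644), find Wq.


ρ = λ·E[S] = 27.68·0.0167 = 0.4623
E[S²] = E[S]²(1+C_s²) = 0.0167²·(1+1.644) = 0.0007374
Wq = λ·E[S²]/(2(1−ρ)) = 27.68·0.0007374/(2·0.5377) = 0.01898 hr

Final: 0.01898 hr


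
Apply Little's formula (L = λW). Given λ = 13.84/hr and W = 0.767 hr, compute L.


L = λW = 13.84·0.767 = 10.6153

Final: 10.6153


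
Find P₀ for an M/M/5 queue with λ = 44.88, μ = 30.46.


a = λ/μ = 44.88/30.46 = 1.4734; ρ = a/c = 0.2947
Σ_{k=0}^{4} a^k/k! (terms k=0..4) = 1.00000 + 1.47341 + 1.08547 + 0.53311 + 0.19637 = 4.28836
Tail: a^5/(5!(1−ρ)) = 6.94408/(120·0.7053) = 0.08204
P₀ = 1/(4.28836 + 0.08204) = 1/4.37040 = 0.228812

Final: 0.228812


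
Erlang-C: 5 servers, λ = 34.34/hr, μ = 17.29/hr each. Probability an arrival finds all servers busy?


a = λ/μ = 1.9861; ρ = a/5 = 0.3972
P₀ = 0.136243 (from M/M/c formula)
C(c,a) = [a^c/(c!(1−ρ))]·P₀ = [30.90484/(120·0.6028)]·0.136243
= 0.42726·0.136243 = 0.058211

Final: 0.058211


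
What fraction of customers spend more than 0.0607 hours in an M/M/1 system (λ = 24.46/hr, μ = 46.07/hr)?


W ~ Exponential(μ−λ) for M/M/1.
μ − λ = 46.07 − 24.46 = 21.6100
P(W > t) = e^{−(μ−λ)t} = e^{−1.3117} = 0.269354

Final: 0.269354


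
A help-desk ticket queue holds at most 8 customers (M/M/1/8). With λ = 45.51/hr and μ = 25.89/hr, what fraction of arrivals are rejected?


ρ = λ/μ = 45.51/25.89 = 1.7578
P_K = (1−ρ)ρ^K/(1−ρ^(K+1)) = (-0.7578·91.158733)/(1 − 160.240786)
= -69.082053/-159.240786 = 0.433821

Final: 0.433821


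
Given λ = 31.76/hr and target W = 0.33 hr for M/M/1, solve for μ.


W = 1/(μ−λ) ⇒ μ − λ = 1/W = 1/0.33 = 3.0303
μ = λ + 1/W = 31.76 + 3.0303 = 34.7903 per hr

Final: 34.7903 /hr


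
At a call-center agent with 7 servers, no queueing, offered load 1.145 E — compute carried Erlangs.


B(7,1.145) = 0.0001629 (Erlang-B)
Carried load = a(1 − B) = 1.145·(1 − 0.0001629) = 1.145·0.999837 = 1.1448 E

Final: 1.1448 Erlangs


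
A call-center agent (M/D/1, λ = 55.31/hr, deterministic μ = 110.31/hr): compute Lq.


ρ = 55.31/110.31 = 0.5014
M/D/1: Lq = ρ²/(2(1−ρ)) = 0.2514/(2·0.4986) = 0.25212

Final: 0.25212


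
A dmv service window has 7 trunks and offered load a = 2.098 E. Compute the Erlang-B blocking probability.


B(c,a) = (a^c/c!) / Σ_{k=0}^{c} a^k/k!
a^7/7! = 0.035498
Σ terms (k=0..7): 1.00000 + 2.09800 + 2.20080 + 1.53909 + 0.80725 + 0.33872 + 0.11844 + 0.03550 = 8.137814
B = 0.035498/8.137814 = 0.004362

Final: 0.004362


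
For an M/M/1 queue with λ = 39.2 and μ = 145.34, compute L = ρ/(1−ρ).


ρ = λ/μ = 39.2/145.34 = 0.2697
L = ρ/(1−ρ) = 0.2697/(1 − 0.2697) = 0.2697/0.7303 = 0.3693

Final: 0.3693


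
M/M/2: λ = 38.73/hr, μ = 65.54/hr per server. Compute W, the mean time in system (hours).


a = 0.5909; ρ = 0.2955; P₀ = 0.543843
Lq = P₀·a^c·ρ/(c!(1−ρ)²) = 0.05652
Wq = Lq/λ = 0.05652/38.73 = 0.001459 hr
W = Wq + 1/μ = 0.001459 + 0.01526 = 0.01672 hr

Final: 0.01672 hr


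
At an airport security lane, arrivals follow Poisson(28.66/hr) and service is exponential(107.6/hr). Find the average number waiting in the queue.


ρ = 28.66/107.6 = 0.2664
Lq = ρ²/(1−ρ) = 0.07095/0.7336 = 0.09670

Final: 0.09670


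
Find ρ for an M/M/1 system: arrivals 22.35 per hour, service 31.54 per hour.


ρ = λ/μ = 22.35/31.54 = 0.7086

Final: 0.7086


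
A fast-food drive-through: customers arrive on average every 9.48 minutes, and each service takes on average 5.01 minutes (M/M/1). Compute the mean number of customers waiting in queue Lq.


λ = 60/9.48 = 6.3291 /hr
μ = 60/5.01 = 11.9760 /hr
ρ = λ/μ = 6.3291/11.9760 = 0.5285
Lq = ρ²/(1−ρ) = 0.2793/0.4715 = 0.5923

Final: 0.5923


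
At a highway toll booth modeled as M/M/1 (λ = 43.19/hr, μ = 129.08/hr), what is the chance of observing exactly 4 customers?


ρ = 43.19/129.08 = 0.3346
P_n = (1−ρ)·ρ^n = (1 − 0.3346)·0.3346^4 = 0.6654·0.012534 = 0.008340

Final: 0.008340


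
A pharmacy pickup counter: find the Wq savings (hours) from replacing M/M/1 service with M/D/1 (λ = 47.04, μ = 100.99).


ρ = 47.04/100.99 = 0.4658
Wq(M/M/1) = ρ/(μ−λ) = 0.4658/53.95 = 0.008634 hr
Wq(M/D/1) = ρ/(2(μ−λ)) = 0.004317 hr
Savings = 0.008634 − 0.004317 = 0.004317 hr

Final: 0.004317 hr


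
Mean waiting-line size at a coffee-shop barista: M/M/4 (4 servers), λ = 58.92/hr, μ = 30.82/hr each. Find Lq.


a = λ/μ = 1.9117; ρ = a/4 = 0.4779
P₀ = 0.143478
Lq = P₀·a^c·ρ / (c!·(1−ρ)²) = 0.143478·13.35735·0.4779/(24·0.27255)
= 0.14003

Final: 0.14003


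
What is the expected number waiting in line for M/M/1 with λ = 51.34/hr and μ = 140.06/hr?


ρ = 51.34/140.06 = 0.3666
Lq = ρ²/(1−ρ) = 0.1344/0.6334 = 0.2121

Final: 0.2121


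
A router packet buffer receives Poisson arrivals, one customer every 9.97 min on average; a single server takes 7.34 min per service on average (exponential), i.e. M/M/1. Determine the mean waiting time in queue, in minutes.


λ = 60/9.97 = 6.0181 /hr
μ = 60/7.34 = 8.1744 /hr
ρ = λ/μ = 6.0181/8.1744 = 0.7362
Wq = ρ/(μ−λ) = 0.7362/(8.1744−6.0181) = 0.34142 hr
In minutes: 0.34142·60 = 20.485 min

Final: 20.485 min


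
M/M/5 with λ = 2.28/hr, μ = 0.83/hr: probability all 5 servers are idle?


a = λ/μ = 2.28/0.83 = 2.7470; ρ = a/c = 0.5494
Σ_{k=0}^{4} a^k/k! (terms k=0..4) = 1.00000 + 2.74699 + 3.77297 + 3.45477 + 2.37255 = 13.34728
Tail: a^5/(5!(1−ρ)) = 156.41694/(120·0.4506) = 2.89274
P₀ = 1/(13.34728 + 2.89274) = 1/16.24002 = 0.061576

Final: 0.061576


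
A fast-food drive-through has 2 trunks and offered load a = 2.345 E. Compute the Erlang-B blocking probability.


B(c,a) = (a^c/c!) / Σ_{k=0}^{c} a^k/k!
a^2/2! = 2.749513
Σ terms (k=0..2): 1.00000 + 2.34500 + 2.74951 = 6.094513
B = 2.749513/6.094513 = 0.451146

Final: 0.451146


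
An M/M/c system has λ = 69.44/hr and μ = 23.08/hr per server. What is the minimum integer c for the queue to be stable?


Stability requires cμ > λ ⇔ c > λ/μ.
λ/μ = 69.44/23.08 = 3.0087
Minimum integer c = ⌊3.0087⌋ + 1 = 4
Check: 4·23.08 = 92.32 > 69.44, while 3·23.08 = 69.24 ≤ 69.44

Final: 4 servers


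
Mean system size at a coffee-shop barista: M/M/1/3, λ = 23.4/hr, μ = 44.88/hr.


ρ = 23.4/44.88 = 0.5214
L = ρ[1 − (K+1)ρ^K + Kρ^(K+1)] / [(1−ρ)(1−ρ^(K+1))]
Numerator: 0.5214·(1 − 4·0.141739 + 3·0.073901) = 0.341379
Denominator: (0.4786)·(0.926099) = 0.443240
L = 0.341379/0.443240 = 0.7702

Final: 0.7702


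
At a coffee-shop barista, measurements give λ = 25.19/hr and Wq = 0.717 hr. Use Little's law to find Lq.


Lq = λWq = 25.19·0.717 = 18.0612

Final: 18.0612


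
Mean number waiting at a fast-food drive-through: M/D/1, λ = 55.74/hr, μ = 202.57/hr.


ρ = 55.74/202.57 = 0.2752
M/D/1: Lq = ρ²/(2(1−ρ)) = 0.07572/(2·0.7248) = 0.05223

Final: 0.05223


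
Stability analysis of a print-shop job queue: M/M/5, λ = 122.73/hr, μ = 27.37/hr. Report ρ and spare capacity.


Total capacity cμ = 5·27.37 = 136.85/hr
ρ = λ/(cμ) = 122.73/136.85 = 0.8968
Stable ⇔ ρ < 1: YES
Spare capacity = cμ − λ = 136.85 − 122.73 = 14.12/hr

Final: ρ = 0.8968; stable; margin = 14.12/hr


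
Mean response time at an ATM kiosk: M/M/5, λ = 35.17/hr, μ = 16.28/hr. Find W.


a = 2.1603; ρ = 0.4321; P₀ = 0.113998
Lq = P₀·a^c·ρ/(c!(1−ρ)²) = 0.05988
Wq = Lq/λ = 0.05988/35.17 = 0.001702 hr
W = Wq + 1/μ = 0.001702 + 0.06143 = 0.06313 hr

Final: 0.06313 hr


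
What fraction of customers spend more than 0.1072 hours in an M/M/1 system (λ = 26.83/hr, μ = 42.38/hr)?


W ~ Exponential(μ−λ) for M/M/1.
μ − λ = 42.38 − 26.83 = 15.5500
P(W > t) = e^{−(μ−λ)t} = e^{−1.6670} = 0.188820

Final: 0.188820


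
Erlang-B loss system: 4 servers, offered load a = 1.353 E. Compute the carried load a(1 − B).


B(4,1.353) = 0.036545 (Erlang-B)
Carried load = a(1 − B) = 1.353·(1 − 0.036545) = 1.353·0.963455 = 1.3036 E

Final: 1.3036 Erlangs


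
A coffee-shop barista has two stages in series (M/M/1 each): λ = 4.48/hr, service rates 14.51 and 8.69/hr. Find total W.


Each node sees arrival rate λ = 4.48/hr (tandem ⇒ throughput preserved).
W₁ = 1/(μ₁−λ) = 1/(14.51−4.48) = 0.09970 hr
W₂ = 1/(μ₂−λ) = 1/(8.69−4.48) = 0.23753 hr
W_total = W₁ + W₂ = 0.09970 + 0.23753 = 0.33723 hr

Final: 0.33723 hr


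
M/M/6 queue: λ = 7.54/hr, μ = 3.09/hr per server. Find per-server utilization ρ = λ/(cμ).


ρ = λ/(cμ) = 7.54/(6·3.09) = 7.54/18.54 = 0.4067

Final: 0.4067


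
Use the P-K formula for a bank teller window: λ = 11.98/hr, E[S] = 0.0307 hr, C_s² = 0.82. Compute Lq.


ρ = λ·E[S] = 11.98·0.0307 = 0.3678
Lq = ρ²(1+C_s²)/(2(1−ρ)) = 0.1353·(1+0.82)/(2·0.6322)
= 0.1353·1.8200/1.2644 = 0.19470

Final: 0.19470


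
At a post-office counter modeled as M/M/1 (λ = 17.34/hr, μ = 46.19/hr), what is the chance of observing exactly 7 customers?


ρ = 17.34/46.19 = 0.3754
P_n = (1−ρ)·ρ^n = (1 − 0.3754)·0.3754^7 = 0.6246·0.001051 = 0.0006563

Final: 0.0006563


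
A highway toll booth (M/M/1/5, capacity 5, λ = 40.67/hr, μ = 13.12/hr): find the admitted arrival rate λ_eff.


ρ = 3.0998; P_K = (1−ρ)ρ^5/(1−ρ^6) = 0.678168
λ_eff = λ(1 − P_K) = 40.67·(1 − 0.678168) = 40.67·0.321832 = 13.0889 /hr

Final: 13.0889 /hr


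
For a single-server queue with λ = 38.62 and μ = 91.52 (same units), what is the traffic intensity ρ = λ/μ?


ρ = λ/μ = 38.62/91.52 = 0.4220

Final: 0.4220


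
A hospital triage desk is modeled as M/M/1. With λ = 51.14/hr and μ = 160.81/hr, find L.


ρ = λ/μ = 51.14/160.81 = 0.3180
L = ρ/(1−ρ) = 0.3180/(1 − 0.3180) = 0.3180/0.6820 = 0.4663

Final: 0.4663


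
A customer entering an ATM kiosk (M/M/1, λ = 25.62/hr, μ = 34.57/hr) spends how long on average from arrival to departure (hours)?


W = 1/(μ−λ) = 1/(34.57 − 25.62) = 1/8.95 = 0.1117 hr

Final: 0.1117 hr


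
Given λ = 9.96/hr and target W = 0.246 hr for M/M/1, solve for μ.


W = 1/(μ−λ) ⇒ μ − λ = 1/W = 1/0.246 = 4.0650
μ = λ + 1/W = 9.96 + 4.0650 = 14.0250 per hr

Final: 14.0250 /hr


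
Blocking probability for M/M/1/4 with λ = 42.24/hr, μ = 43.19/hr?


ρ = λ/μ = 42.24/43.19 = 0.9780
P_K = (1−ρ)ρ^K/(1−ρ^(K+1)) = (0.02200·0.914877)/(1 − 0.894754)
= 0.020123/0.105246 = 0.191204

Final: 0.191204


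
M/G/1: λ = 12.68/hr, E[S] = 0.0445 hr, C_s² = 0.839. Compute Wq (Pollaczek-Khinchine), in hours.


ρ = λ·E[S] = 12.68·0.0445 = 0.5643
E[S²] = E[S]²(1+C_s²) = 0.0445²·(1+0.839) = 0.003642
Wq = λ·E[S²]/(2(1−ρ)) = 12.68·0.003642/(2·0.4357) = 0.05299 hr

Final: 0.05299 hr


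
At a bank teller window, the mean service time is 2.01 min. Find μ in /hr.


μ = 1/(service time) in consistent units.
1 hour = 60 min, so μ = 60/2.01 = 29.8507 per hour

Final: 29.8507 /hr


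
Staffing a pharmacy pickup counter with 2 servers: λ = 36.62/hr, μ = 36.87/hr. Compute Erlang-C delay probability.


a = λ/μ = 0.9932; ρ = a/2 = 0.4966
P₀ = 0.336354 (from M/M/c formula)
C(c,a) = [a^c/(c!(1−ρ))]·P₀ = [0.98648/(2·0.5034)]·0.336354
= 0.97984·0.336354 = 0.329573

Final: 0.329573


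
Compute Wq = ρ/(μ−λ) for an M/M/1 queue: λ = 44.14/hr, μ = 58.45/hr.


ρ = 44.14/58.45 = 0.7552
Wq = ρ/(μ−λ) = 0.7552/(58.45 − 44.14) = 0.7552/14.31 = 0.05277 hr

Final: 0.05277 hr


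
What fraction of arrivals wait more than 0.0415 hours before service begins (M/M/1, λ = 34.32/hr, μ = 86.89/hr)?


ρ = 34.32/86.89 = 0.3950
P(Wq > t) = ρ·e^{−(μ−λ)t} = 0.3950·e^{−2.1817}
= 0.3950·0.112855 = 0.044576

Final: 0.044576


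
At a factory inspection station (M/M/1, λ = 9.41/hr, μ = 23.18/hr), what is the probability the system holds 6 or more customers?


ρ = 9.41/23.18 = 0.4060
P(N ≥ n) = ρ^n = 0.4060^6 = 0.004476

Final: 0.004476


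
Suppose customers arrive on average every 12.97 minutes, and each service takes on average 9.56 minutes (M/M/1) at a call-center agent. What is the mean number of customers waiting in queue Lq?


λ = 60/12.97 = 4.6261 /hr
μ = 60/9.56 = 6.2762 /hr
ρ = λ/μ = 4.6261/6.2762 = 0.7371
Lq = ρ²/(1−ρ) = 0.5433/0.2629 = 2.0664

Final: 2.0664


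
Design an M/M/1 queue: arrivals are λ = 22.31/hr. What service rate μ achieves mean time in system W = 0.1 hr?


W = 1/(μ−λ) ⇒ μ − λ = 1/W = 1/0.1 = 10.0000
μ = λ + 1/W = 22.31 + 10.0000 = 32.3100 per hr

Final: 32.3100 /hr


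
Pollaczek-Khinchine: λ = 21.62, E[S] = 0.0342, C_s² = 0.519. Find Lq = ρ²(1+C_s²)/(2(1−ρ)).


ρ = λ·E[S] = 21.62·0.0342 = 0.7394
Lq = ρ²(1+C_s²)/(2(1−ρ)) = 0.5467·(1+0.519)/(2·0.2606)
= 0.5467·1.5190/0.5212 = 1.59340

Final: 1.59340


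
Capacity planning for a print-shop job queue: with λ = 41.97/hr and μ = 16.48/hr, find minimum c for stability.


Stability requires cμ > λ ⇔ c > λ/μ.
λ/μ = 41.97/16.48 = 2.5467
Minimum integer c = ⌊2.5467⌋ + 1 = 3
Check: 3·16.48 = 49.44 > 41.97, while 2·16.48 = 32.96 ≤ 41.97

Final: 3 servers


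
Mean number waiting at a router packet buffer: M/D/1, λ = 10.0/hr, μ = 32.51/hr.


ρ = 10.0/32.51 = 0.3076
M/D/1: Lq = ρ²/(2(1−ρ)) = 0.09462/(2·0.6924) = 0.06832

Final: 0.06832


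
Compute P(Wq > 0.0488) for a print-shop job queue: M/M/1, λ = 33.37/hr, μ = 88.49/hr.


ρ = 33.37/88.49 = 0.3771
P(Wq > t) = ρ·e^{−(μ−λ)t} = 0.3771·e^{−2.6899}
= 0.3771·0.067891 = 0.025602

Final: 0.025602


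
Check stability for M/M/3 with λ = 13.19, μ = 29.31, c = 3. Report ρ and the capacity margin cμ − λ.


Total capacity cμ = 3·29.31 = 87.93/hr
ρ = λ/(cμ) = 13.19/87.93 = 0.1500
Stable ⇔ ρ < 1: YES
Spare capacity = cμ − λ = 87.93 − 13.19 = 74.74/hr

Final: ρ = 0.1500; stable; margin = 74.74/hr


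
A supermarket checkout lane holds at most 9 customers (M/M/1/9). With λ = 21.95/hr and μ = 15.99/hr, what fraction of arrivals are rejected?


ρ = λ/μ = 21.95/15.99 = 1.3727
P_K = (1−ρ)ρ^K/(1−ρ^(K+1)) = (-0.3727·17.309102)/(1 − 23.760775)
= -6.451673/-22.760775 = 0.283456

Final: 0.283456


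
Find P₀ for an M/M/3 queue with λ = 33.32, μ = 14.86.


a = λ/μ = 33.32/14.86 = 2.2423; ρ = a/c = 0.7474
Σ_{k=0}^{2} a^k/k! (terms k=0..2) = 1.00000 + 2.24226 + 2.51387 = 5.75613
Tail: a^3/(3!(1−ρ)) = 11.27349/(6·0.2526) = 7.43890
P₀ = 1/(5.75613 + 7.43890) = 1/13.19503 = 0.075786

Final: 0.075786


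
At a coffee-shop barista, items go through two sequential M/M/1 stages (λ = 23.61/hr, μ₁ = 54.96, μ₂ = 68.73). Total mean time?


Each node sees arrival rate λ = 23.61/hr (tandem ⇒ throughput preserved).
W₁ = 1/(μ₁−λ) = 1/(54.96−23.61) = 0.03190 hr
W₂ = 1/(μ₂−λ) = 1/(68.73−23.61) = 0.02216 hr
W_total = W₁ + W₂ = 0.03190 + 0.02216 = 0.05406 hr

Final: 0.05406 hr


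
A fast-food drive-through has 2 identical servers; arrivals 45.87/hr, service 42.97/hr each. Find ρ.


ρ = λ/(cμ) = 45.87/(2·42.97) = 45.87/85.94 = 0.5337

Final: 0.5337


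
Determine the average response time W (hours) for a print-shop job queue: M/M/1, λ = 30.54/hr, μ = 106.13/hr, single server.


W = 1/(μ−λ) = 1/(106.13 − 30.54) = 1/75.59 = 0.01323 hr

Final: 0.01323 hr


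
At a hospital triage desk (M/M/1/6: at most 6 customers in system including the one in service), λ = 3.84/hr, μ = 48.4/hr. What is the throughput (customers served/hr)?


ρ = 0.07934; P_K = (1−ρ)ρ^6/(1−ρ^7) = 0.0000002296
λ_eff = λ(1 − P_K) = 3.84·(1 − 0.0000002296) = 3.84·1.000000 = 3.8400 /hr

Final: 3.8400 /hr


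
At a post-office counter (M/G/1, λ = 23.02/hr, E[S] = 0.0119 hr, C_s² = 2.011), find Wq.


ρ = λ·E[S] = 23.02·0.0119 = 0.2739
E[S²] = E[S]²(1+C_s²) = 0.0119²·(1+2.011) = 0.0004264
Wq = λ·E[S²]/(2(1−ρ)) = 23.02·0.0004264/(2·0.7261) = 0.006759 hr

Final: 0.006759 hr


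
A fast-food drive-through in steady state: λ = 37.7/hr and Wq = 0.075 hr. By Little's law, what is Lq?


Lq = λWq = 37.7·0.075 = 2.8275

Final: 2.8275


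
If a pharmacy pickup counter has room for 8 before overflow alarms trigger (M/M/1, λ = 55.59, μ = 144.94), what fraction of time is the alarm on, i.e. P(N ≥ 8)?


ρ = 55.59/144.94 = 0.3835
P(N ≥ n) = ρ^n = 0.3835^8 = 0.0004682

Final: 0.0004682


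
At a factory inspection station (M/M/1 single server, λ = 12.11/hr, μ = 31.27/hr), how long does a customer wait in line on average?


ρ = 12.11/31.27 = 0.3873
Wq = ρ/(μ−λ) = 0.3873/(31.27 − 12.11) = 0.3873/19.16 = 0.02021 hr

Final: 0.02021 hr


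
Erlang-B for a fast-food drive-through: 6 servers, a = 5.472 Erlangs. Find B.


B(c,a) = (a^c/c!) / Σ_{k=0}^{c} a^k/k!
a^6/6! = 37.285849
Σ terms (k=0..6): 1.00000 + 5.47200 + 14.97139 + 27.30782 + 37.35710 + 40.88361 + 37.28585 = 164.277763
B = 37.285849/164.277763 = 0.226968

Final: 0.226968


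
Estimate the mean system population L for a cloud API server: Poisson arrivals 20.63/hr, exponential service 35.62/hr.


ρ = λ/μ = 20.63/35.62 = 0.5792
L = ρ/(1−ρ) = 0.5792/(1 − 0.5792) = 0.5792/0.4208 = 1.3763

Final: 1.3763


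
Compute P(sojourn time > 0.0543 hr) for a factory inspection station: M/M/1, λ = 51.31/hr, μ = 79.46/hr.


W ~ Exponential(μ−λ) for M/M/1.
μ − λ = 79.46 − 51.31 = 28.1500
P(W > t) = e^{−(μ−λ)t} = e^{−1.5285} = 0.216851

Final: 0.216851


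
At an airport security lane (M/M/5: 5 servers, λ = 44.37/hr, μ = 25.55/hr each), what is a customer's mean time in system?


a = 1.7366; ρ = 0.3473; P₀ = 0.175502
Lq = P₀·a^c·ρ/(c!(1−ρ)²) = 0.01883
Wq = Lq/λ = 0.01883/44.37 = 0.0004245 hr
W = Wq + 1/μ = 0.0004245 + 0.03914 = 0.03956 hr

Final: 0.03956 hr


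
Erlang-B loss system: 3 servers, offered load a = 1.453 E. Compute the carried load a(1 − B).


B(3,1.453) = 0.127184 (Erlang-B)
Carried load = a(1 − B) = 1.453·(1 − 0.127184) = 1.453·0.872816 = 1.2682 E

Final: 1.2682 Erlangs


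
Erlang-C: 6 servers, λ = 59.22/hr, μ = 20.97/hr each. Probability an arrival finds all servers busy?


a = λ/μ = 2.8240; ρ = a/6 = 0.4707
P₀ = 0.058674 (from M/M/c formula)
C(c,a) = [a^c/(c!(1−ρ))]·P₀ = [507.24741/(720·0.5293)]·0.058674
= 1.33095·0.058674 = 0.078093

Final: 0.078093


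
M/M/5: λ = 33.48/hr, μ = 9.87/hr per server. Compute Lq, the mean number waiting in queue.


a = λ/μ = 3.3921; ρ = a/5 = 0.6784
P₀ = 0.029582
Lq = P₀·a^c·ρ / (c!·(1−ρ)²) = 0.029582·449.09837·0.6784/(120·0.10341)
= 0.72628

Final: 0.72628


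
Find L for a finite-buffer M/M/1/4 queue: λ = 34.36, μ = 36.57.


ρ = 34.36/36.57 = 0.9396
L = ρ[1 − (K+1)ρ^K + Kρ^(K+1)] / [(1−ρ)(1−ρ^(K+1))]
Numerator: 0.9396·(1 − 5·0.779315 + 4·0.732219) = 0.030351
Denominator: (0.06043)·(0.267781) = 0.016183
L = 0.030351/0.016183 = 1.8755

Final: 1.8755


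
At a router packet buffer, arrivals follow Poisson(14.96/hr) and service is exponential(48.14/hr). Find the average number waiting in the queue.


ρ = 14.96/48.14 = 0.3108
Lq = ρ²/(1−ρ) = 0.09657/0.6892 = 0.1401

Final: 0.1401


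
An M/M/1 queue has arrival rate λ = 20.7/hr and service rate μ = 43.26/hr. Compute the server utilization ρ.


ρ = λ/μ = 20.7/43.26 = 0.4785

Final: 0.4785


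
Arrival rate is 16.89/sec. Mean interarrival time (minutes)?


Mean interarrival time = 1/λ = 1/16.89 second = 0.05921 second
In minutes: 0.05921 × 0.0166667 = 0.0009868 min

Final: 0.0009868 min


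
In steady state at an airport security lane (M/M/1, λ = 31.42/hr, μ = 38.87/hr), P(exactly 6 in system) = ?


ρ = 31.42/38.87 = 0.8083
P_n = (1−ρ)·ρ^n = (1 − 0.8083)·0.8083^6 = 0.1917·0.278965 = 0.053468

Final: 0.053468


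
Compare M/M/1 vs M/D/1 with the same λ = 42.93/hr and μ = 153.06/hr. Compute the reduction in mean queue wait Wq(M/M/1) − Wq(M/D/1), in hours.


ρ = 42.93/153.06 = 0.2805
Wq(M/M/1) = ρ/(μ−λ) = 0.2805/110.13 = 0.002547 hr
Wq(M/D/1) = ρ/(2(μ−λ)) = 0.001273 hr
Savings = 0.002547 − 0.001273 = 0.001273 hr

Final: 0.001273 hr


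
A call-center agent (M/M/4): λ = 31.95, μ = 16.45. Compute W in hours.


a = 1.9422; ρ = 0.4856; P₀ = 0.138848
Lq = P₀·a^c·ρ/(c!(1−ρ)²) = 0.15105
Wq = Lq/λ = 0.15105/31.95 = 0.004728 hr
W = Wq + 1/μ = 0.004728 + 0.06079 = 0.06552 hr

Final: 0.06552 hr


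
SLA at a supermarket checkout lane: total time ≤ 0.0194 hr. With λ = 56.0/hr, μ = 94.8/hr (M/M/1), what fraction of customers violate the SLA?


W ~ Exponential(μ−λ) for M/M/1.
μ − λ = 94.8 − 56.0 = 38.8000
P(W > t) = e^{−(μ−λ)t} = e^{−0.7527} = 0.471083

Final: 0.471083


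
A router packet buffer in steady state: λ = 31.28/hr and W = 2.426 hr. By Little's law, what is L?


L = λW = 31.28·2.426 = 75.8853

Final: 75.8853


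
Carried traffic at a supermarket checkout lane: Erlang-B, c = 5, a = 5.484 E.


B(5,5.484) = 0.322848 (Erlang-B)
Carried load = a(1 − B) = 5.484·(1 − 0.322848) = 5.484·0.677152 = 3.7135 E

Final: 3.7135 Erlangs


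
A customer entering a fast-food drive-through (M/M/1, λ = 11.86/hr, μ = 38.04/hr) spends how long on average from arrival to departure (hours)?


W = 1/(μ−λ) = 1/(38.04 − 11.86) = 1/26.18 = 0.03820 hr

Final: 0.03820 hr


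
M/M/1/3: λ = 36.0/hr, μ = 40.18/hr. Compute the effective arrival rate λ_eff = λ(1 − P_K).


ρ = 0.8960; P_K = (1−ρ)ρ^3/(1−ρ^4) = 0.210431
λ_eff = λ(1 − P_K) = 36.0·(1 − 0.210431) = 36.0·0.789569 = 28.4245 /hr

Final: 28.4245 /hr


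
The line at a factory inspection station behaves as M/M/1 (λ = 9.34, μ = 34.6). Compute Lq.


ρ = 9.34/34.6 = 0.2699
Lq = ρ²/(1−ρ) = 0.07287/0.7301 = 0.09981

Final: 0.09981


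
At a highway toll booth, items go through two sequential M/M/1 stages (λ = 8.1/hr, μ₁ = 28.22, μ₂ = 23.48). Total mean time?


Each node sees arrival rate λ = 8.1/hr (tandem ⇒ throughput preserved).
W₁ = 1/(μ₁−λ) = 1/(28.22−8.1) = 0.04970 hr
W₂ = 1/(μ₂−λ) = 1/(23.48−8.1) = 0.06502 hr
W_total = W₁ + W₂ = 0.04970 + 0.06502 = 0.11472 hr

Final: 0.11472 hr


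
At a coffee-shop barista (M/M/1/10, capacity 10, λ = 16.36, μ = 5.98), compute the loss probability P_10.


ρ = λ/μ = 16.36/5.98 = 2.7358
P_K = (1−ρ)ρ^K/(1−ρ^(K+1)) = (-1.7358·23486.654193)/(1 − 64254.458628)
= -40767.804435/-64253.458628 = 0.634484

Final: 0.634484


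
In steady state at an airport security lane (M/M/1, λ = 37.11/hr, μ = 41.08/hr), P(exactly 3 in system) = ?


ρ = 37.11/41.08 = 0.9034
P_n = (1−ρ)·ρ^n = (1 − 0.9034)·0.9034^3 = 0.09664·0.737194 = 0.071243

Final: 0.071243


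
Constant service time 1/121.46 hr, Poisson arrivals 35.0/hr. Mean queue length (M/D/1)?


ρ = 35.0/121.46 = 0.2882
M/D/1: Lq = ρ²/(2(1−ρ)) = 0.08304/(2·0.7118) = 0.05833

Final: 0.05833


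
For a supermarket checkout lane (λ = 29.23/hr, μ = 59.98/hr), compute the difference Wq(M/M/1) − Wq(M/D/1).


ρ = 29.23/59.98 = 0.4873
Wq(M/M/1) = ρ/(μ−λ) = 0.4873/30.75 = 0.01585 hr
Wq(M/D/1) = ρ/(2(μ−λ)) = 0.007924 hr
Savings = 0.01585 − 0.007924 = 0.007924 hr

Final: 0.007924 hr


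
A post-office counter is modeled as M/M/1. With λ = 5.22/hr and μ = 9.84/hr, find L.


ρ = λ/μ = 5.22/9.84 = 0.5305
L = ρ/(1−ρ) = 0.5305/(1 − 0.5305) = 0.5305/0.4695 = 1.1299

Final: 1.1299


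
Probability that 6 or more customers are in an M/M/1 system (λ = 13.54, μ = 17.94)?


ρ = 13.54/17.94 = 0.7547
P(N ≥ n) = ρ^n = 0.7547^6 = 0.184832

Final: 0.184832


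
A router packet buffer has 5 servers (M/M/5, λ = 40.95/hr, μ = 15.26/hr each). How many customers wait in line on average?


a = λ/μ = 2.6835; ρ = a/5 = 0.5367
P₀ = 0.065927
Lq = P₀·a^c·ρ / (c!·(1−ρ)²) = 0.065927·139.15437·0.5367/(120·0.21465)
= 0.19115

Final: 0.19115


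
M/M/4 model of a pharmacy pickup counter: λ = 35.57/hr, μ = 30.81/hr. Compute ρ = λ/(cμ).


ρ = λ/(cμ) = 35.57/(4·30.81) = 35.57/123.24 = 0.2886

Final: 0.2886


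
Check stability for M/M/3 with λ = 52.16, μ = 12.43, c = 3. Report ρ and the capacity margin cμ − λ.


Total capacity cμ = 3·12.43 = 37.29/hr
ρ = λ/(cμ) = 52.16/37.29 = 1.3988
Stable ⇔ ρ < 1: NO
Spare capacity = cμ − λ = 37.29 − 52.16 = -14.87/hr

Final: ρ = 1.3988; unstable; margin = -14.87/hr


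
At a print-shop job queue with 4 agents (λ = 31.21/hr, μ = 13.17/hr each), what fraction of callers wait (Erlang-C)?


a = λ/μ = 2.3698; ρ = a/4 = 0.5924
P₀ = 0.086058 (from M/M/c formula)
C(c,a) = [a^c/(c!(1−ρ))]·P₀ = [31.53784/(24·0.4076)]·0.086058
= 3.22429·0.086058 = 0.277476

Final: 0.277476


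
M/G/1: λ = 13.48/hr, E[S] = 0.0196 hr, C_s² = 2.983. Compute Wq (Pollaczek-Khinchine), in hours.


ρ = λ·E[S] = 13.48·0.0196 = 0.2642
E[S²] = E[S]²(1+C_s²) = 0.0196²·(1+2.983) = 0.001530
Wq = λ·E[S²]/(2(1−ρ)) = 13.48·0.001530/(2·0.7358) = 0.01402 hr

Final: 0.01402 hr


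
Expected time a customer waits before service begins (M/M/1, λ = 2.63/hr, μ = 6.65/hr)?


ρ = 2.63/6.65 = 0.3955
Wq = ρ/(μ−λ) = 0.3955/(6.65 − 2.63) = 0.3955/4.02 = 0.09838 hr

Final: 0.09838 hr


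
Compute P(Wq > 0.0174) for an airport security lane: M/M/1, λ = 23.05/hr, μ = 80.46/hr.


ρ = 23.05/80.46 = 0.2865
P(Wq > t) = ρ·e^{−(μ−λ)t} = 0.2865·e^{−0.9989}
= 0.2865·0.368272 = 0.105502

Final: 0.105502


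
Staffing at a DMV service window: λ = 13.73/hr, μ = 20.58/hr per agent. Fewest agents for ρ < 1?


Stability requires cμ > λ ⇔ c > λ/μ.
λ/μ = 13.73/20.58 = 0.6672
Minimum integer c = ⌊0.6672⌋ + 1 = 1
Check: 1·20.58 = 20.58 > 13.73, while 0·20.58 = 0.00 ≤ 13.73

Final: 1 servers


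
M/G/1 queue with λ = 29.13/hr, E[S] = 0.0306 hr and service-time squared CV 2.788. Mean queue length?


ρ = λ·E[S] = 29.13·0.0306 = 0.8914
Lq = ρ²(1+C_s²)/(2(1−ρ)) = 0.7946·(1+2.788)/(2·0.1086)
= 0.7946·3.7880/0.2172 = 13.85435

Final: 13.85435


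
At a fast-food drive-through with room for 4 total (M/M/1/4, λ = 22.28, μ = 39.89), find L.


ρ = 22.28/39.89 = 0.5585
L = ρ[1 − (K+1)ρ^K + Kρ^(K+1)] / [(1−ρ)(1−ρ^(K+1))]
Numerator: 0.5585·(1 − 5·0.097321 + 4·0.054357) = 0.408192
Denominator: (0.4415)·(0.945643) = 0.417467
L = 0.408192/0.417467 = 0.9778

Final: 0.9778


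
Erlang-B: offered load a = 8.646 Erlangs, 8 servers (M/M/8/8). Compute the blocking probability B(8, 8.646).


B(c,a) = (a^c/c!) / Σ_{k=0}^{c} a^k/k!
a^8/8! = 774.464163
Σ terms (k=0..8): 1.00000 + 8.64600 + 37.37666 + 107.71953 + 232.83576 + 402.61960 + 580.17484 + 716.59881 + 774.46416 = 2861.435355
B = 774.464163/2861.435355 = 0.270656

Final: 0.270656


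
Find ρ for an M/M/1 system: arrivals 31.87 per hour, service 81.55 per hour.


ρ = λ/μ = 31.87/81.55 = 0.3908

Final: 0.3908


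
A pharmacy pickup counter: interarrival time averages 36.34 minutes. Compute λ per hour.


λ = 1/(interarrival time) in consistent units.
1 hour = 60 min, so λ = 60/36.34 = 1.6511 per hour

Final: 1.6511 /hr


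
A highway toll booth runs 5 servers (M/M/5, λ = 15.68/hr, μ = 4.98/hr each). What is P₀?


a = λ/μ = 15.68/4.98 = 3.1486; ρ = a/c = 0.6297
Σ_{k=0}^{4} a^k/k! (terms k=0..4) = 1.00000 + 3.14859 + 4.95682 + 5.20234 + 4.09502 = 18.40278
Tail: a^5/(5!(1−ρ)) = 309.44508/(120·0.3703) = 6.96419
P₀ = 1/(18.40278 + 6.96419) = 1/25.36697 = 0.039421

Final: 0.039421


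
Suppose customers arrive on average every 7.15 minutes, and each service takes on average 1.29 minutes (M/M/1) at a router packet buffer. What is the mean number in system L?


λ = 60/7.15 = 8.3916 /hr
μ = 60/1.29 = 46.5116 /hr
ρ = λ/μ = 8.3916/46.5116 = 0.1804
L = ρ/(1−ρ) = 0.1804/0.8196 = 0.2201

Final: 0.2201


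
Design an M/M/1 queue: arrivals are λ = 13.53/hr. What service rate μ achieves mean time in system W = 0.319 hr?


W = 1/(μ−λ) ⇒ μ − λ = 1/W = 1/0.319 = 3.1348
μ = λ + 1/W = 13.53 + 3.1348 = 16.6648 per hr

Final: 16.6648 /hr


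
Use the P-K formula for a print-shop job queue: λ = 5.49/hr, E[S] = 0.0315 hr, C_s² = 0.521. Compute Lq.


ρ = λ·E[S] = 5.49·0.0315 = 0.1729
Lq = ρ²(1+C_s²)/(2(1−ρ)) = 0.02991·(1+0.521)/(2·0.8271)
= 0.02991·1.5210/1.6541 = 0.02750

Final: 0.02750


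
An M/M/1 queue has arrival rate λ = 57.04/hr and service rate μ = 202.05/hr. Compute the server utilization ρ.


ρ = λ/μ = 57.04/202.05 = 0.2823

Final: 0.2823


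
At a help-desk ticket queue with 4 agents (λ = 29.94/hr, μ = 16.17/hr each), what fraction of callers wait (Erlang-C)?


a = λ/μ = 1.8516; ρ = a/4 = 0.4629
P₀ = 0.153010 (from M/M/c formula)
C(c,a) = [a^c/(c!(1−ρ))]·P₀ = [11.75350/(24·0.5371)]·0.153010
= 0.91179·0.153010 = 0.139514

Final: 0.139514


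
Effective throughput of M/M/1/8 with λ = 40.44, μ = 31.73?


ρ = 1.2745; P_K = (1−ρ)ρ^8/(1−ρ^9) = 0.242738
λ_eff = λ(1 − P_K) = 40.44·(1 − 0.242738) = 40.44·0.757262 = 30.6237 /hr

Final: 30.6237 /hr


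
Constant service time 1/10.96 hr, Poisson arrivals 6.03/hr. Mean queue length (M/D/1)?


ρ = 6.03/10.96 = 0.5502
M/D/1: Lq = ρ²/(2(1−ρ)) = 0.3027/(2·0.4498) = 0.33647

Final: 0.33647


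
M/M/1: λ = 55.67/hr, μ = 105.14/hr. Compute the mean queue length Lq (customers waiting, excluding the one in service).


ρ = 55.67/105.14 = 0.5295
Lq = ρ²/(1−ρ) = 0.2804/0.4705 = 0.5958

Final: 0.5958


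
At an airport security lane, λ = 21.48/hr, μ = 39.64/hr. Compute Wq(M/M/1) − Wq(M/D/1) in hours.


ρ = 21.48/39.64 = 0.5419
Wq(M/M/1) = ρ/(μ−λ) = 0.5419/18.16 = 0.02984 hr
Wq(M/D/1) = ρ/(2(μ−λ)) = 0.01492 hr
Savings = 0.02984 − 0.01492 = 0.01492 hr

Final: 0.01492 hr


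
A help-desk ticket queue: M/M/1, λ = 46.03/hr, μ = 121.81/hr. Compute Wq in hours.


ρ = 46.03/121.81 = 0.3779
Wq = ρ/(μ−λ) = 0.3779/(121.81 − 46.03) = 0.3779/75.78 = 0.004987 hr

Final: 0.004987 hr


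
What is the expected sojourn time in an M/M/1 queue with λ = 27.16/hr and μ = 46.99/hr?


W = 1/(μ−λ) = 1/(46.99 − 27.16) = 1/19.83 = 0.05043 hr

Final: 0.05043 hr


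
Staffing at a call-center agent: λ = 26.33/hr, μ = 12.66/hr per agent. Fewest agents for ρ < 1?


Stability requires cμ > λ ⇔ c > λ/μ.
λ/μ = 26.33/12.66 = 2.0798
Minimum integer c = ⌊2.0798⌋ + 1 = 3
Check: 3·12.66 = 37.98 > 26.33, while 2·12.66 = 25.32 ≤ 26.33

Final: 3 servers


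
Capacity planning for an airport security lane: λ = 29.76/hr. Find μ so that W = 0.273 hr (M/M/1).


W = 1/(μ−λ) ⇒ μ − λ = 1/W = 1/0.273 = 3.6630
μ = λ + 1/W = 29.76 + 3.6630 = 33.4230 per hr

Final: 33.4230 /hr


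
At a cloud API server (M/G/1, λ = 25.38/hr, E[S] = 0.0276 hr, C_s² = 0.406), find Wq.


ρ = λ·E[S] = 25.38·0.0276 = 0.7005
E[S²] = E[S]²(1+C_s²) = 0.0276²·(1+0.406) = 0.001071
Wq = λ·E[S²]/(2(1−ρ)) = 25.38·0.001071/(2·0.2995) = 0.04538 hr

Final: 0.04538 hr


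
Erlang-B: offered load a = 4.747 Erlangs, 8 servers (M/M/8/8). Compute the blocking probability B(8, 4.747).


B(c,a) = (a^c/c!) / Σ_{k=0}^{c} a^k/k!
a^8/8! = 6.394894
Σ terms (k=0..8): 1.00000 + 4.74700 + 11.26700 + 17.82816 + 21.15757 + 20.08699 + 15.89216 + 10.77715 + 6.39489 = 109.150925
B = 6.394894/109.150925 = 0.058588

Final: 0.058588


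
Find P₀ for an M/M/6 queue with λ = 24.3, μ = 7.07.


a = λ/μ = 24.3/7.07 = 3.4371; ρ = a/c = 0.5728
Σ_{k=0}^{5} a^k/k! (terms k=0..5) = 1.00000 + 3.43706 + 5.90668 + 6.76720 + 5.81482 + 3.99717 = 26.92294
Tail: a^6/(6!(1−ρ)) = 1648.62226/(720·0.4272) = 5.36045
P₀ = 1/(26.92294 + 5.36045) = 1/32.28339 = 0.030976

Final: 0.030976


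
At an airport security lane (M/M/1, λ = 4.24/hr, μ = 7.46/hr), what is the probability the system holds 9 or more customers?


ρ = 4.24/7.46 = 0.5684
P(N ≥ n) = ρ^n = 0.5684^9 = 0.006189

Final: 0.006189


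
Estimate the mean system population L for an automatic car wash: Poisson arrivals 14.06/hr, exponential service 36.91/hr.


ρ = λ/μ = 14.06/36.91 = 0.3809
L = ρ/(1−ρ) = 0.3809/(1 − 0.3809) = 0.3809/0.6191 = 0.6153

Final: 0.6153


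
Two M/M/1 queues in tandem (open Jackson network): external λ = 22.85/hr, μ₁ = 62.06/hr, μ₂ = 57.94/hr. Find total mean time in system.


Each node sees arrival rate λ = 22.85/hr (tandem ⇒ throughput preserved).
W₁ = 1/(μ₁−λ) = 1/(62.06−22.85) = 0.02550 hr
W₂ = 1/(μ₂−λ) = 1/(57.94−22.85) = 0.02850 hr
W_total = W₁ + W₂ = 0.02550 + 0.02850 = 0.05400 hr

Final: 0.05400 hr


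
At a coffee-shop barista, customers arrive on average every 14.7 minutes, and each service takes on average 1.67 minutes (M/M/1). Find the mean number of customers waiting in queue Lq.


λ = 60/14.7 = 4.0816 /hr
μ = 60/1.67 = 35.9281 /hr
ρ = λ/μ = 4.0816/35.9281 = 0.1136
Lq = ρ²/(1−ρ) = 0.01291/0.8864 = 0.01456

Final: 0.01456


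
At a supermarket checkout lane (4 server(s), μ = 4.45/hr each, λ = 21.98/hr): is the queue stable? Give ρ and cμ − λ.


Total capacity cμ = 4·4.45 = 17.80/hr
ρ = λ/(cμ) = 21.98/17.80 = 1.2348
Stable ⇔ ρ < 1: NO
Spare capacity = cμ − λ = 17.80 − 21.98 = -4.18/hr

Final: ρ = 1.2348; unstable; margin = -4.18/hr


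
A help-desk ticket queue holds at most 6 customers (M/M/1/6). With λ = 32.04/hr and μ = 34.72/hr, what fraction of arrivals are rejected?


ρ = λ/μ = 32.04/34.72 = 0.9228
P_K = (1−ρ)ρ^K/(1−ρ^(K+1)) = (0.07719·0.617557)/(1 − 0.569888)
= 0.047669/0.430112 = 0.110828

Final: 0.110828


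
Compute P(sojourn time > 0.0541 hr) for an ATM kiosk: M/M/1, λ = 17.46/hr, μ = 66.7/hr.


W ~ Exponential(μ−λ) for M/M/1.
μ − λ = 66.7 − 17.46 = 49.2400
P(W > t) = e^{−(μ−λ)t} = e^{−2.6639} = 0.069677

Final: 0.069677


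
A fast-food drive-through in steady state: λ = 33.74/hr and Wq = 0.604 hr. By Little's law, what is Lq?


Lq = λWq = 33.74·0.604 = 20.3790

Final: 20.3790


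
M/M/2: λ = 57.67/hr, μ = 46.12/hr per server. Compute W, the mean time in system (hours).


a = 1.2504; ρ = 0.6252; P₀ = 0.230605
Lq = P₀·a^c·ρ/(c!(1−ρ)²) = 0.80247
Wq = Lq/λ = 0.80247/57.67 = 0.01391 hr
W = Wq + 1/μ = 0.01391 + 0.02168 = 0.03560 hr

Final: 0.03560 hr


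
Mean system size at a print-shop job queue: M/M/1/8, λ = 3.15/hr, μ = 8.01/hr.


ρ = 3.15/8.01 = 0.3933
L = ρ[1 − (K+1)ρ^K + Kρ^(K+1)] / [(1−ρ)(1−ρ^(K+1))]
Numerator: 0.3933·(1 − 9·0.0005720 + 8·0.0002250) = 0.391942
Denominator: (0.6067)·(0.999775) = 0.606605
L = 0.391942/0.606605 = 0.6461

Final: 0.6461


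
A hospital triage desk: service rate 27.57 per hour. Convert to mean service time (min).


Mean service time = 1/μ = 1/27.57 hour = 0.03627 hour
In minutes: 0.03627 × 60 = 2.1763 min

Final: 2.1763 min


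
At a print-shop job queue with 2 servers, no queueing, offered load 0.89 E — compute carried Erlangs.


B(2,0.89) = 0.173246 (Erlang-B)
Carried load = a(1 − B) = 0.89·(1 − 0.173246) = 0.89·0.826754 = 0.7358 E

Final: 0.7358 Erlangs


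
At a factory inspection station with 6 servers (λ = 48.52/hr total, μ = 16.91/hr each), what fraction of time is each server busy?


ρ = λ/(cμ) = 48.52/(6·16.91) = 48.52/101.46 = 0.4782

Final: 0.4782


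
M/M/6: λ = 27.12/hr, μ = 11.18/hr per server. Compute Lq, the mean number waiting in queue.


a = λ/μ = 2.4258; ρ = a/6 = 0.4043
P₀ = 0.087993
Lq = P₀·a^c·ρ / (c!·(1−ρ)²) = 0.087993·203.74515·0.4043/(720·0.35487)
= 0.02837

Final: 0.02837


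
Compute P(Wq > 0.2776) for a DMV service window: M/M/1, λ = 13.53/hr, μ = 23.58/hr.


ρ = 13.53/23.58 = 0.5738
P(Wq > t) = ρ·e^{−(μ−λ)t} = 0.5738·e^{−2.7899}
= 0.5738·0.061429 = 0.035247

Final: 0.035247


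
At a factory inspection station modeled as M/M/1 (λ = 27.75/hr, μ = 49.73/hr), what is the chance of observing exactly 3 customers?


ρ = 27.75/49.73 = 0.5580
P_n = (1−ρ)·ρ^n = (1 − 0.5580)·0.5580^3 = 0.4420·0.173754 = 0.076797

Final: 0.076797


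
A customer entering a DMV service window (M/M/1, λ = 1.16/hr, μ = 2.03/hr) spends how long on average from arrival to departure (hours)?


W = 1/(μ−λ) = 1/(2.03 − 1.16) = 1/0.8700 = 1.1494 hr

Final: 1.1494 hr


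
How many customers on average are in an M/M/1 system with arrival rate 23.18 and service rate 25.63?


ρ = λ/μ = 23.18/25.63 = 0.9044
L = ρ/(1−ρ) = 0.9044/(1 − 0.9044) = 0.9044/0.09559 = 9.4612

Final: 9.4612


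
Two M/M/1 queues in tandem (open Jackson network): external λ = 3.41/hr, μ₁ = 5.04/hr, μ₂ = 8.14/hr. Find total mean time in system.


Each node sees arrival rate λ = 3.41/hr (tandem ⇒ throughput preserved).
W₁ = 1/(μ₁−λ) = 1/(5.04−3.41) = 0.61350 hr
W₂ = 1/(μ₂−λ) = 1/(8.14−3.41) = 0.21142 hr
W_total = W₁ + W₂ = 0.61350 + 0.21142 = 0.82491 hr

Final: 0.82491 hr
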